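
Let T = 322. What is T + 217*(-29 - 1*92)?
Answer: -25935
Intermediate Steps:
T + 217*(-29 - 1*92) = 322 + 217*(-29 - 1*92) = 322 + 217*(-29 - 92) = 322 + 217*(-121) = 322 - 26257 = -25935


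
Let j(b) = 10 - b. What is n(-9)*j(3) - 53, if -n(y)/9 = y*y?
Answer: -5156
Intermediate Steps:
n(y) = -9*y² (n(y) = -9*y*y = -9*y²)
n(-9)*j(3) - 53 = (-9*(-9)²)*(10 - 1*3) - 53 = (-9*81)*(10 - 3) - 53 = -729*7 - 53 = -5103 - 53 = -5156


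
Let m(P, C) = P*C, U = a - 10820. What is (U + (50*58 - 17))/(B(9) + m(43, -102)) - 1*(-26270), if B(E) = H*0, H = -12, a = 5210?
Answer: 38407649/1462 ≈ 26271.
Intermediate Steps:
U = -5610 (U = 5210 - 10820 = -5610)
B(E) = 0 (B(E) = -12*0 = 0)
m(P, C) = C*P
(U + (50*58 - 17))/(B(9) + m(43, -102)) - 1*(-26270) = (-5610 + (50*58 - 17))/(0 - 102*43) - 1*(-26270) = (-5610 + (2900 - 17))/(0 - 4386) + 26270 = (-5610 + 2883)/(-4386) + 26270 = -2727*(-1/4386) + 26270 = 909/1462 + 26270 = 38407649/1462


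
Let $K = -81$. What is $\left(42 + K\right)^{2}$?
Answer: $1521$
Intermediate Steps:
$\left(42 + K\right)^{2} = \left(42 - 81\right)^{2} = \left(-39\right)^{2} = 1521$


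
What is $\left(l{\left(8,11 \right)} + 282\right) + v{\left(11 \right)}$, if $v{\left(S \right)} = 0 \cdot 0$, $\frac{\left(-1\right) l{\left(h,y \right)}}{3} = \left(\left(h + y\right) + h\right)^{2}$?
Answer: $-1905$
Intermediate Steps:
$l{\left(h,y \right)} = - 3 \left(y + 2 h\right)^{2}$ ($l{\left(h,y \right)} = - 3 \left(\left(h + y\right) + h\right)^{2} = - 3 \left(y + 2 h\right)^{2}$)
$v{\left(S \right)} = 0$
$\left(l{\left(8,11 \right)} + 282\right) + v{\left(11 \right)} = \left(- 3 \left(11 + 2 \cdot 8\right)^{2} + 282\right) + 0 = \left(- 3 \left(11 + 16\right)^{2} + 282\right) + 0 = \left(- 3 \cdot 27^{2} + 282\right) + 0 = \left(\left(-3\right) 729 + 282\right) + 0 = \left(-2187 + 282\right) + 0 = -1905 + 0 = -1905$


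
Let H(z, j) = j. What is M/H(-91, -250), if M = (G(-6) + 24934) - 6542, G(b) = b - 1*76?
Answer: -1831/25 ≈ -73.240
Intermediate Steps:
G(b) = -76 + b (G(b) = b - 76 = -76 + b)
M = 18310 (M = ((-76 - 6) + 24934) - 6542 = (-82 + 24934) - 6542 = 24852 - 6542 = 18310)
M/H(-91, -250) = 18310/(-250) = 18310*(-1/250) = -1831/25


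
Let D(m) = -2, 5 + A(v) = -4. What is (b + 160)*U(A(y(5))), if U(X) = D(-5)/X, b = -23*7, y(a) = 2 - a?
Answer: -2/9 ≈ -0.22222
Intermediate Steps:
A(v) = -9 (A(v) = -5 - 4 = -9)
b = -161
U(X) = -2/X
(b + 160)*U(A(y(5))) = (-161 + 160)*(-2/(-9)) = -(-2)*(-1)/9 = -1*2/9 = -2/9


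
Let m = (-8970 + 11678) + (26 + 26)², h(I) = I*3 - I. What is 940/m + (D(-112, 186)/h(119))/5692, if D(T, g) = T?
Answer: 5682179/32730423 ≈ 0.17361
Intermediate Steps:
h(I) = 2*I (h(I) = 3*I - I = 2*I)
m = 5412 (m = 2708 + 52² = 2708 + 2704 = 5412)
940/m + (D(-112, 186)/h(119))/5692 = 940/5412 - 112/(2*119)/5692 = 940*(1/5412) - 112/238*(1/5692) = 235/1353 - 112*1/238*(1/5692) = 235/1353 - 8/17*1/5692 = 235/1353 - 2/24191 = 5682179/32730423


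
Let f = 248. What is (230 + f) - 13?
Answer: 465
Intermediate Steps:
(230 + f) - 13 = (230 + 248) - 13 = 478 - 13 = 465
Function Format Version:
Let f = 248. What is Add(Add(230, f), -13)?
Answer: 465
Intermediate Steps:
Add(Add(230, f), -13) = Add(Add(230, 248), -13) = Add(478, -13) = 465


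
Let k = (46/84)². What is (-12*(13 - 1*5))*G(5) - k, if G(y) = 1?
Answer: -169873/1764 ≈ -96.300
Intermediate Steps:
k = 529/1764 (k = (46*(1/84))² = (23/42)² = 529/1764 ≈ 0.29989)
(-12*(13 - 1*5))*G(5) - k = -12*(13 - 1*5)*1 - 1*529/1764 = -12*(13 - 5)*1 - 529/1764 = -12*8*1 - 529/1764 = -96*1 - 529/1764 = -96 - 529/1764 = -169873/1764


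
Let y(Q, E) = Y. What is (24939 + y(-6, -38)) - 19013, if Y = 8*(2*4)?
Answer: 5990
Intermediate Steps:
Y = 64 (Y = 8*8 = 64)
y(Q, E) = 64
(24939 + y(-6, -38)) - 19013 = (24939 + 64) - 19013 = 25003 - 19013 = 5990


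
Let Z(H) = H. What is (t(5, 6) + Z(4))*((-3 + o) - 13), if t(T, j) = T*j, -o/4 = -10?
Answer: 816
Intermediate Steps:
o = 40 (o = -4*(-10) = 40)
(t(5, 6) + Z(4))*((-3 + o) - 13) = (5*6 + 4)*((-3 + 40) - 13) = (30 + 4)*(37 - 13) = 34*24 = 816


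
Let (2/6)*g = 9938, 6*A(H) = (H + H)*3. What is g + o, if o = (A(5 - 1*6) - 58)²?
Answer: 33295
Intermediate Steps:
A(H) = H (A(H) = ((H + H)*3)/6 = ((2*H)*3)/6 = (6*H)/6 = H)
g = 29814 (g = 3*9938 = 29814)
o = 3481 (o = ((5 - 1*6) - 58)² = ((5 - 6) - 58)² = (-1 - 58)² = (-59)² = 3481)
g + o = 29814 + 3481 = 33295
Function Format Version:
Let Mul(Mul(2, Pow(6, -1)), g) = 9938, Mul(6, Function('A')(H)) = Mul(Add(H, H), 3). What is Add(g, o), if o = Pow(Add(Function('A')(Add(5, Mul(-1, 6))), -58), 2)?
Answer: 33295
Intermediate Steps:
Function('A')(H) = H (Function('A')(H) = Mul(Rational(1, 6), Mul(Add(H, H), 3)) = Mul(Rational(1, 6), Mul(Mul(2, H), 3)) = Mul(Rational(1, 6), Mul(6, H)) = H)
g = 29814 (g = Mul(3, 9938) = 29814)
o = 3481 (o = Pow(Add(Add(5, Mul(-1, 6)), -58), 2) = Pow(Add(Add(5, -6), -58), 2) = Pow(Add(-1, -58), 2) = Pow(-59, 2) = 3481)
Add(g, o) = Add(29814, 3481) = 33295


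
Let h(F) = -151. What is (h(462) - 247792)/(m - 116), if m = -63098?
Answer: 247943/63214 ≈ 3.9223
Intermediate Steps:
(h(462) - 247792)/(m - 116) = (-151 - 247792)/(-63098 - 116) = -247943/(-63214) = -247943*(-1/63214) = 247943/63214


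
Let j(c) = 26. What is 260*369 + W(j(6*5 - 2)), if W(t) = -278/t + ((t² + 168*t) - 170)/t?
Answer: 1249518/13 ≈ 96117.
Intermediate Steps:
W(t) = -278/t + (-170 + t² + 168*t)/t
260*369 + W(j(6*5 - 2)) = 260*369 + (168 + 26 - 448/26) = 95940 + (168 + 26 - 448*1/26) = 95940 + (168 + 26 - 224/13) = 95940 + 2298/13 = 1249518/13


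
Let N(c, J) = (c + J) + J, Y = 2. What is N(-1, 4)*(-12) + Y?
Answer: -82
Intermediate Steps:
N(c, J) = c + 2*J (N(c, J) = (J + c) + J = c + 2*J)
N(-1, 4)*(-12) + Y = (-1 + 2*4)*(-12) + 2 = (-1 + 8)*(-12) + 2 = 7*(-12) + 2 = -84 + 2 = -82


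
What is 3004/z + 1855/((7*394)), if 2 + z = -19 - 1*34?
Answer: -1169001/21670 ≈ -53.946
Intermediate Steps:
z = -55 (z = -2 + (-19 - 1*34) = -2 + (-19 - 34) = -2 - 53 = -55)
3004/z + 1855/((7*394)) = 3004/(-55) + 1855/((7*394)) = 3004*(-1/55) + 1855/2758 = -3004/55 + 1855*(1/2758) = -3004/55 + 265/394 = -1169001/21670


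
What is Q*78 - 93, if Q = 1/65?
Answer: -459/5 ≈ -91.800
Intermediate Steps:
Q = 1/65 ≈ 0.015385
Q*78 - 93 = (1/65)*78 - 93 = 6/5 - 93 = -459/5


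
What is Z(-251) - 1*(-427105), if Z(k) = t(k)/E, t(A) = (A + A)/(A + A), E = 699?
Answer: 298546396/699 ≈ 4.2711e+5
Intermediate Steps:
t(A) = 1 (t(A) = (2*A)/((2*A)) = (2*A)*(1/(2*A)) = 1)
Z(k) = 1/699
Z(-251) - 1*(-427105) = 1/699 - 1*(-427105) = 1/699 + 427105 = 298546396/699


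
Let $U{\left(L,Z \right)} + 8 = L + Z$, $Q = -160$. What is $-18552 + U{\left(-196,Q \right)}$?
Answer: $-18916$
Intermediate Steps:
$U{\left(L,Z \right)} = -8 + L + Z$ ($U{\left(L,Z \right)} = -8 + \left(L + Z\right) = -8 + L + Z$)
$-18552 + U{\left(-196,Q \right)} = -18552 - 364 = -18916$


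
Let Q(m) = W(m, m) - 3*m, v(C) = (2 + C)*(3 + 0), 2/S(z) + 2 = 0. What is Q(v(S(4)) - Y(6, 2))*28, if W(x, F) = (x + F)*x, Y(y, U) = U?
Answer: -28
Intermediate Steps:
W(x, F) = x*(F + x) (W(x, F) = (F + x)*x = x*(F + x))
S(z) = -1 (S(z) = 2/(-2 + 0) = 2/(-2) = 2*(-½) = -1)
v(C) = 6 + 3*C (v(C) = (2 + C)*3 = 6 + 3*C)
Q(m) = -3*m + 2*m² (Q(m) = m*(m + m) - 3*m = m*(2*m) - 3*m = 2*m² - 3*m = -3*m + 2*m²)
Q(v(S(4)) - Y(6, 2))*28 = (((6 + 3*(-1)) - 1*2)*(-3 + 2*((6 + 3*(-1)) - 1*2)))*28 = (((6 - 3) - 2)*(-3 + 2*((6 - 3) - 2)))*28 = ((3 - 2)*(-3 + 2*(3 - 2)))*28 = (1*(-3 + 2*1))*28 = (1*(-3 + 2))*28 = (1*(-1))*28 = -1*28 = -28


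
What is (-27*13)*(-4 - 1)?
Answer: 1755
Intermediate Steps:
(-27*13)*(-4 - 1) = -351*(-5) = 1755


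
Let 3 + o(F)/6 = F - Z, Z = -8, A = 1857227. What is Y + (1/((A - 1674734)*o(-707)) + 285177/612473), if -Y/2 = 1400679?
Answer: -1318833779417680461485/470783812216068 ≈ -2.8014e+6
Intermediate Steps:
Y = -2801358 (Y = -2*1400679 = -2801358)
o(F) = 30 + 6*F (o(F) = -18 + 6*(F - 1*(-8)) = -18 + 6*(F + 8) = -18 + 6*(8 + F) = -18 + (48 + 6*F) = 30 + 6*F)
Y + (1/((A - 1674734)*o(-707)) + 285177/612473) = -2801358 + (1/((1857227 - 1674734)*(30 + 6*(-707))) + 285177/612473) = -2801358 + (1/(182493*(30 - 4242)) + 285177*(1/612473)) = -2801358 + ((1/182493)/(-4212) + 285177/612473) = -2801358 + ((1/182493)*(-1/4212) + 285177/612473) = -2801358 + (-1/768660516 + 285177/612473) = -2801358 + 219204299358859/470783812216068 = -1318833779417680461485/470783812216068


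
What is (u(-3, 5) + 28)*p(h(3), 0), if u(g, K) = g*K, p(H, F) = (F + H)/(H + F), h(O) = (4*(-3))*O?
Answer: 13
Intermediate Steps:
h(O) = -12*O
p(H, F) = 1 (p(H, F) = (F + H)/(F + H) = 1)
u(g, K) = K*g
(u(-3, 5) + 28)*p(h(3), 0) = (5*(-3) + 28)*1 = (-15 + 28)*1 = 13*1 = 13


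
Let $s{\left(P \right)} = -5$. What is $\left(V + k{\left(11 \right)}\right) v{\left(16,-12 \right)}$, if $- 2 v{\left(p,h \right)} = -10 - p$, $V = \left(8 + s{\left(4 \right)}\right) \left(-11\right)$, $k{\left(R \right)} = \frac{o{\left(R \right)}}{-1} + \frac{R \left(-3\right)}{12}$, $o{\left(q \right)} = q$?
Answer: $- \frac{2431}{4} \approx -607.75$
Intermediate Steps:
$k{\left(R \right)} = - \frac{5 R}{4}$ ($k{\left(R \right)} = \frac{R}{-1} + \frac{R \left(-3\right)}{12} = R \left(-1\right) + - 3 R \frac{1}{12} = - R - \frac{R}{4} = - \frac{5 R}{4}$)
$V = -33$ ($V = \left(8 - 5\right) \left(-11\right) = 3 \left(-11\right) = -33$)
$v{\left(p,h \right)} = 5 + \frac{p}{2}$ ($v{\left(p,h \right)} = - \frac{-10 - p}{2} = 5 + \frac{p}{2}$)
$\left(V + k{\left(11 \right)}\right) v{\left(16,-12 \right)} = \left(-33 - \frac{55}{4}\right) \left(5 + \frac{1}{2} \cdot 16\right) = \left(-33 - \frac{55}{4}\right) \left(5 + 8\right) = \left(- \frac{187}{4}\right) 13 = - \frac{2431}{4}$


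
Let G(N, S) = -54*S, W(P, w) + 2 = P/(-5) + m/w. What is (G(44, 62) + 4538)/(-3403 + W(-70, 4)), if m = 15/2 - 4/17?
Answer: -23120/65847 ≈ -0.35112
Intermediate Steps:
m = 247/34 (m = 15*(½) - 4*1/17 = 15/2 - 4/17 = 247/34 ≈ 7.2647)
W(P, w) = -2 - P/5 + 247/(34*w) (W(P, w) = -2 + (P/(-5) + 247/(34*w)) = -2 + (P*(-⅕) + 247/(34*w)) = -2 + (-P/5 + 247/(34*w)) = -2 - P/5 + 247/(34*w))
(G(44, 62) + 4538)/(-3403 + W(-70, 4)) = (-54*62 + 4538)/(-3403 + (-2 - ⅕*(-70) + (247/34)/4)) = (-3348 + 4538)/(-3403 + (-2 + 14 + (247/34)*(¼))) = 1190/(-3403 + (-2 + 14 + 247/136)) = 1190/(-3403 + 1879/136) = 1190/(-460929/136) = 1190*(-136/460929) = -23120/65847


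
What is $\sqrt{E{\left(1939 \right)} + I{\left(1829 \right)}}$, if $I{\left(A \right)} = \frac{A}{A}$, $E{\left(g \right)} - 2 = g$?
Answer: $\sqrt{1942} \approx 44.068$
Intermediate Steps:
$E{\left(g \right)} = 2 + g$
$I{\left(A \right)} = 1$
$\sqrt{E{\left(1939 \right)} + I{\left(1829 \right)}} = \sqrt{\left(2 + 1939\right) + 1} = \sqrt{1941 + 1} = \sqrt{1942}$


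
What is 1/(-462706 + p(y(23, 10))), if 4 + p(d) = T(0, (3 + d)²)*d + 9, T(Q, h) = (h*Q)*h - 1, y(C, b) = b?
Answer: -1/462711 ≈ -2.1612e-6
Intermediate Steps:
T(Q, h) = -1 + Q*h² (T(Q, h) = (Q*h)*h - 1 = Q*h² - 1 = -1 + Q*h²)
p(d) = 5 - d (p(d) = -4 + ((-1 + 0*((3 + d)²)²)*d + 9) = -4 + ((-1 + 0*(3 + d)⁴)*d + 9) = -4 + ((-1 + 0)*d + 9) = -4 + (-d + 9) = -4 + (9 - d) = 5 - d)
1/(-462706 + p(y(23, 10))) = 1/(-462706 + (5 - 1*10)) = 1/(-462706 + (5 - 10)) = 1/(-462706 - 5) = 1/(-462711) = -1/462711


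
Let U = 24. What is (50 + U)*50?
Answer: 3700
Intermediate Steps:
(50 + U)*50 = (50 + 24)*50 = 74*50 = 3700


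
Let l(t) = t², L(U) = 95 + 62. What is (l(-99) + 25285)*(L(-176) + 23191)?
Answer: 819187928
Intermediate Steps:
L(U) = 157
(l(-99) + 25285)*(L(-176) + 23191) = ((-99)² + 25285)*(157 + 23191) = (9801 + 25285)*23348 = 35086*23348 = 819187928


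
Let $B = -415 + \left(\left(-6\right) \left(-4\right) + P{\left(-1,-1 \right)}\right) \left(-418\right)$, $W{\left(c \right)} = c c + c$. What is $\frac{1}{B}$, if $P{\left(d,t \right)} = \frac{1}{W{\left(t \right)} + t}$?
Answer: $- \frac{1}{10029} \approx -9.9711 \cdot 10^{-5}$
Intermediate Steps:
$W{\left(c \right)} = c + c^{2}$ ($W{\left(c \right)} = c^{2} + c = c + c^{2}$)
$P{\left(d,t \right)} = \frac{1}{t + t \left(1 + t\right)}$ ($P{\left(d,t \right)} = \frac{1}{t \left(1 + t\right) + t} = \frac{1}{t + t \left(1 + t\right)}$)
$B = -10029$ ($B = -415 + \left(\left(-6\right) \left(-4\right) + \frac{1}{\left(-1\right) \left(2 - 1\right)}\right) \left(-418\right) = -415 + \left(24 - 1^{-1}\right) \left(-418\right) = -415 + \left(24 - 1\right) \left(-418\right) = -415 + 23 \left(-418\right) = -415 - 9614 = -10029$)
$\frac{1}{B} = \frac{1}{-10029} = - \frac{1}{10029}$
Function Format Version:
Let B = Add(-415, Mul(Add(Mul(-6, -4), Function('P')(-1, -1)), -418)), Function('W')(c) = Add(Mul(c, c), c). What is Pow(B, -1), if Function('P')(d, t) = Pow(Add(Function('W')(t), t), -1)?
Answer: Rational(-1, 10029) ≈ -9.9711e-5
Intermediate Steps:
Function('W')(c) = Add(c, Pow(c, 2)) (Function('W')(c) = Add(Pow(c, 2), c) = Add(c, Pow(c, 2)))
Function('P')(d, t) = Pow(Add(t, Mul(t, Add(1, t))), -1) (Function('P')(d, t) = Pow(Add(Mul(t, Add(1, t)), t), -1) = Pow(Add(t, Mul(t, Add(1, t))), -1))
B = -10029 (B = Add(-415, Mul(Add(Mul(-6, -4), Mul(Pow(-1, -1), Pow(Add(2, -1), -1))), -418)) = Add(-415, Mul(Add(24, Mul(-1, Pow(1, -1))), -418)) = Add(-415, Mul(Add(24, Mul(-1, 1)), -418)) = Add(-415, Mul(Add(24, -1), -418)) = Add(-415, Mul(23, -418)) = Add(-415, -9614) = -10029)
Pow(B, -1) = Pow(-10029, -1) = Rational(-1, 10029)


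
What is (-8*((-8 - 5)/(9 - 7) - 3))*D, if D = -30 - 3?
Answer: -2508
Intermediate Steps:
D = -33
(-8*((-8 - 5)/(9 - 7) - 3))*D = -8*((-8 - 5)/(9 - 7) - 3)*(-33) = -8*(-13/2 - 3)*(-33) = -8*(-19/2)*(-33) = 76*(-33) = -2508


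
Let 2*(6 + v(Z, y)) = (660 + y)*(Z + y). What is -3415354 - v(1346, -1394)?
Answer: -3432964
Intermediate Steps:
v(Z, y) = -6 + (660 + y)*(Z + y)/2 (v(Z, y) = -6 + ((660 + y)*(Z + y))/2 = -6 + (660 + y)*(Z + y)/2)
-3415354 - v(1346, -1394) = -3415354 - (-6 + (1/2)*(-1394)**2 + 330*1346 + 330*(-1394) + (1/2)*1346*(-1394)) = -3415354 - (-6 + (1/2)*1943236 + 444180 - 460020 - 938162) = -3415354 - (-6 + 971618 + 444180 - 460020 - 938162) = -3415354 - 1*17610 = -3415354 - 17610 = -3432964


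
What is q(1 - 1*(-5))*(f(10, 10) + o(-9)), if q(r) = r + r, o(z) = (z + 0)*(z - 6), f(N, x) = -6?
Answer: 1548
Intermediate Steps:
o(z) = z*(-6 + z)
q(r) = 2*r
q(1 - 1*(-5))*(f(10, 10) + o(-9)) = (2*(1 - 1*(-5)))*(-6 - 9*(-6 - 9)) = (2*(1 + 5))*(-6 - 9*(-15)) = (2*6)*(-6 + 135) = 12*129 = 1548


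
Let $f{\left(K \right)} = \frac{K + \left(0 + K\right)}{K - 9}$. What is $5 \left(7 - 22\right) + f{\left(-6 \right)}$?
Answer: $- \frac{371}{5} \approx -74.2$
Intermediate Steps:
$f{\left(K \right)} = \frac{2 K}{-9 + K}$ ($f{\left(K \right)} = \frac{K + K}{-9 + K} = \frac{2 K}{-9 + K}$)
$5 \left(7 - 22\right) + f{\left(-6 \right)} = 5 \left(7 - 22\right) + 2 \left(-6\right) \frac{1}{-9 - 6} = 5 \left(-15\right) + 2 \left(-6\right) \frac{1}{-15} = -75 + 2 \left(-6\right) \left(- \frac{1}{15}\right) = -75 + \frac{4}{5} = - \frac{371}{5}$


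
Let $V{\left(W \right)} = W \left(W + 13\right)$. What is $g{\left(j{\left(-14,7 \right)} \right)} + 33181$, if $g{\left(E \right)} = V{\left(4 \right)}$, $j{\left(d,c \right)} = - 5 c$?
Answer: $33249$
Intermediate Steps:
$V{\left(W \right)} = W \left(13 + W\right)$
$g{\left(E \right)} = 68$ ($g{\left(E \right)} = 4 \left(13 + 4\right) = 4 \cdot 17 = 68$)
$g{\left(j{\left(-14,7 \right)} \right)} + 33181 = 68 + 33181 = 33249$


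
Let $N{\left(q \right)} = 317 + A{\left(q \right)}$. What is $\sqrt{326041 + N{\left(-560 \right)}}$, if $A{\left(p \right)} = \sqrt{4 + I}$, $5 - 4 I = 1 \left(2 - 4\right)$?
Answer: $\frac{\sqrt{1305432 + 2 \sqrt{23}}}{2} \approx 571.28$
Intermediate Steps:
$I = \frac{7}{4}$ ($I = \frac{5}{4} - \frac{1 \left(2 - 4\right)}{4} = \frac{5}{4} - \frac{1 \left(-2\right)}{4} = \frac{5}{4} - - \frac{1}{2} = \frac{5}{4} + \frac{1}{2} = \frac{7}{4} \approx 1.75$)
$A{\left(p \right)} = \frac{\sqrt{23}}{2}$ ($A{\left(p \right)} = \sqrt{4 + \frac{7}{4}} = \sqrt{\frac{23}{4}} = \frac{\sqrt{23}}{2}$)
$N{\left(q \right)} = 317 + \frac{\sqrt{23}}{2}$
$\sqrt{326041 + N{\left(-560 \right)}} = \sqrt{326041 + \left(317 + \frac{\sqrt{23}}{2}\right)} = \sqrt{326358 + \frac{\sqrt{23}}{2}}$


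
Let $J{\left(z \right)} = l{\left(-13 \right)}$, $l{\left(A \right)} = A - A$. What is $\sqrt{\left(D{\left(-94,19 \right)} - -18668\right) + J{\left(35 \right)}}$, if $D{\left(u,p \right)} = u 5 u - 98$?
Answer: $5 \sqrt{2510} \approx 250.5$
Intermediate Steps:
$l{\left(A \right)} = 0$
$J{\left(z \right)} = 0$
$D{\left(u,p \right)} = -98 + 5 u^{2}$ ($D{\left(u,p \right)} = 5 u u - 98 = 5 u^{2} - 98 = -98 + 5 u^{2}$)
$\sqrt{\left(D{\left(-94,19 \right)} - -18668\right) + J{\left(35 \right)}} = \sqrt{\left(\left(-98 + 5 \left(-94\right)^{2}\right) - -18668\right) + 0} = \sqrt{\left(\left(-98 + 5 \cdot 8836\right) + 18668\right) + 0} = \sqrt{\left(\left(-98 + 44180\right) + 18668\right) + 0} = \sqrt{\left(44082 + 18668\right) + 0} = \sqrt{62750 + 0} = \sqrt{62750} = 5 \sqrt{2510}$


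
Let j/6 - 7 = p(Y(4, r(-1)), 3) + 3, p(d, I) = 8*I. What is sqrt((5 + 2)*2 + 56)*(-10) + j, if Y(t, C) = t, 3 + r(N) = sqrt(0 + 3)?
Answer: 204 - 10*sqrt(70) ≈ 120.33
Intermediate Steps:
r(N) = -3 + sqrt(3) (r(N) = -3 + sqrt(0 + 3) = -3 + sqrt(3))
j = 204 (j = 42 + 6*(8*3 + 3) = 42 + 6*(24 + 3) = 42 + 6*27 = 42 + 162 = 204)
sqrt((5 + 2)*2 + 56)*(-10) + j = sqrt((5 + 2)*2 + 56)*(-10) + 204 = sqrt(7*2 + 56)*(-10) + 204 = sqrt(14 + 56)*(-10) + 204 = sqrt(70)*(-10) + 204 = -10*sqrt(70) + 204 = 204 - 10*sqrt(70)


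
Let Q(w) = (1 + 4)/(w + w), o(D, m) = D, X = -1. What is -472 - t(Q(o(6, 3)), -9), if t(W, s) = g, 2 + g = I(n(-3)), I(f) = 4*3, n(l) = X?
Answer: -482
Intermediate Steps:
n(l) = -1
I(f) = 12
g = 10 (g = -2 + 12 = 10)
Q(w) = 5/(2*w) (Q(w) = 5/((2*w)) = 5*(1/(2*w)) = 5/(2*w))
t(W, s) = 10
-472 - t(Q(o(6, 3)), -9) = -472 - 1*10 = -472 - 10 = -482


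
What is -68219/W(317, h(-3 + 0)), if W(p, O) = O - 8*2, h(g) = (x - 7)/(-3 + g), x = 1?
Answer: 68219/15 ≈ 4547.9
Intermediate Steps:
h(g) = -6/(-3 + g) (h(g) = (1 - 7)/(-3 + g) = -6/(-3 + g))
W(p, O) = -16 + O (W(p, O) = O - 16 = -16 + O)
-68219/W(317, h(-3 + 0)) = -68219/(-16 - 6/(-3 + (-3 + 0))) = -68219/(-16 - 6/(-3 - 3)) = -68219/(-16 - 6/(-6)) = -68219/(-16 - 6*(-⅙)) = -68219/(-16 + 1) = -68219/(-15) = -68219*(-1/15) = 68219/15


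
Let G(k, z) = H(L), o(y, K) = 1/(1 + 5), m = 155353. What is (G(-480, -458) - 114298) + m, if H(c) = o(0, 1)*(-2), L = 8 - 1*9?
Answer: 123164/3 ≈ 41055.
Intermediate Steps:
L = -1 (L = 8 - 9 = -1)
o(y, K) = 1/6
H(c) = -1/3 (H(c) = (1/6)*(-2) = -1/3)
G(k, z) = -1/3
(G(-480, -458) - 114298) + m = (-1/3 - 114298) + 155353 = -342895/3 + 155353 = 123164/3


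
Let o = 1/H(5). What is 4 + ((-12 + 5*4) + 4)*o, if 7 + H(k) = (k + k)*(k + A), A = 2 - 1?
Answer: 224/53 ≈ 4.2264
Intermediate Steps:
A = 1
H(k) = -7 + 2*k*(1 + k) (H(k) = -7 + (k + k)*(k + 1) = -7 + (2*k)*(1 + k) = -7 + 2*k*(1 + k))
o = 1/53 (o = 1/(-7 + 2*5 + 2*5²) = 1/(-7 + 10 + 2*25) = 1/(-7 + 10 + 50) = 1/53 ≈ 0.018868)
4 + ((-12 + 5*4) + 4)*o = 4 + ((-12 + 5*4) + 4)*(1/53) = 4 + ((-12 + 20) + 4)*(1/53) = 4 + (8 + 4)*(1/53) = 4 + 12*(1/53) = 4 + 12/53 = 224/53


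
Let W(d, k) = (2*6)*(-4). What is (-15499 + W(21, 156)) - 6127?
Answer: -21674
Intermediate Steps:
W(d, k) = -48 (W(d, k) = 12*(-4) = -48)
(-15499 + W(21, 156)) - 6127 = (-15499 - 48) - 6127 = -15547 - 6127 = -21674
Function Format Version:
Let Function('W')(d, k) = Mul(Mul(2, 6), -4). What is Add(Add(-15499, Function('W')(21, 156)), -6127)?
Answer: -21674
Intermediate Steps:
Function('W')(d, k) = -48 (Function('W')(d, k) = Mul(12, -4) = -48)
Add(Add(-15499, Function('W')(21, 156)), -6127) = Add(Add(-15499, -48), -6127) = Add(-15547, -6127) = -21674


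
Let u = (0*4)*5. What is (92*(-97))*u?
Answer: 0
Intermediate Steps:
u = 0 (u = 0*5 = 0)
(92*(-97))*u = (92*(-97))*0 = -8924*0 = 0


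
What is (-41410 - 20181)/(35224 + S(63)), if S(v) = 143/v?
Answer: -3880233/2219255 ≈ -1.7484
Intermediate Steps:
(-41410 - 20181)/(35224 + S(63)) = (-41410 - 20181)/(35224 + 143/63) = -61591/(35224 + 143*(1/63)) = -61591/(35224 + 143/63) = -61591/2219255/63 = -61591*63/2219255 = -3880233/2219255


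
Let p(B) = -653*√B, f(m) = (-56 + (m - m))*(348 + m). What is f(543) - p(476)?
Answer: -49896 + 1306*√119 ≈ -35649.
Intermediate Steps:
f(m) = -19488 - 56*m (f(m) = (-56 + 0)*(348 + m) = -56*(348 + m) = -19488 - 56*m)
f(543) - p(476) = (-19488 - 56*543) - (-653)*√476 = (-19488 - 30408) - (-653)*2*√119 = -49896 - (-1306)*√119 = -49896 + 1306*√119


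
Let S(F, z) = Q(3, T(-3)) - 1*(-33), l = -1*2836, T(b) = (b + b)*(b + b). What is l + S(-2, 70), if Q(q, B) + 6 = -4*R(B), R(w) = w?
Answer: -2953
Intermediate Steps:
T(b) = 4*b² (T(b) = (2*b)*(2*b) = 4*b²)
l = -2836
Q(q, B) = -6 - 4*B
S(F, z) = -117 (S(F, z) = (-6 - 16*(-3)²) - 1*(-33) = (-6 - 16*9) + 33 = (-6 - 4*36) + 33 = (-6 - 144) + 33 = -150 + 33 = -117)
l + S(-2, 70) = -2836 - 117 = -2953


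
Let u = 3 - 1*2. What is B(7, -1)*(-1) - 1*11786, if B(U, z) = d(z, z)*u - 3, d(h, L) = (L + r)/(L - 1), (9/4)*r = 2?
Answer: -212095/18 ≈ -11783.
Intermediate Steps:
u = 1 (u = 3 - 2 = 1)
r = 8/9 (r = (4/9)*2 = 8/9 ≈ 0.88889)
d(h, L) = (8/9 + L)/(-1 + L) (d(h, L) = (L + 8/9)/(L - 1) = (8/9 + L)/(-1 + L))
B(U, z) = -3 + (8/9 + z)/(-1 + z) (B(U, z) = ((8/9 + z)/(-1 + z))*1 - 3 = (8/9 + z)/(-1 + z) - 3 = -3 + (8/9 + z)/(-1 + z))
B(7, -1)*(-1) - 1*11786 = ((35 - 18*(-1))/(9*(-1 - 1)))*(-1) - 1*11786 = ((⅑)*(35 + 18)/(-2))*(-1) - 11786 = ((⅑)*(-½)*53)*(-1) - 11786 = -53/18*(-1) - 11786 = 53/18 - 11786 = -212095/18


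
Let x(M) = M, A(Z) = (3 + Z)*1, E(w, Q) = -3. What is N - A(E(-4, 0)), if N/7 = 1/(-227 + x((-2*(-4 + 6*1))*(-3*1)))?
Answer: -7/215 ≈ -0.032558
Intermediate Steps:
A(Z) = 3 + Z
N = -7/215 (N = 7/(-227 + (-2*(-4 + 6*1))*(-3*1)) = 7/(-227 - 2*(-4 + 6)*(-3)) = 7/(-227 - 2*2*(-3)) = 7/(-227 - 4*(-3)) = 7/(-227 + 12) = 7/(-215) = 7*(-1/215) = -7/215 ≈ -0.032558)
N - A(E(-4, 0)) = -7/215 - (3 - 3) = -7/215 - 1*0 = -7/215 + 0 = -7/215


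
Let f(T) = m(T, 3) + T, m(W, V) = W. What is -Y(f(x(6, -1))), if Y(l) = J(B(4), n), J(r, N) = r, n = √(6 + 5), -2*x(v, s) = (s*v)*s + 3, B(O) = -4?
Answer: 4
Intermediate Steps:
x(v, s) = -3/2 - v*s²/2 (x(v, s) = -((s*v)*s + 3)/2 = -(v*s² + 3)/2 = -(3 + v*s²)/2 = -3/2 - v*s²/2)
n = √11 ≈ 3.3166
f(T) = 2*T (f(T) = T + T = 2*T)
Y(l) = -4
-Y(f(x(6, -1))) = -1*(-4) = 4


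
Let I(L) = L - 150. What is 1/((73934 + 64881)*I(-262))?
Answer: -1/57191780 ≈ -1.7485e-8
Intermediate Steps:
I(L) = -150 + L
1/((73934 + 64881)*I(-262)) = 1/((73934 + 64881)*(-150 - 262)) = 1/(138815*(-412)) = (1/138815)*(-1/412) = -1/57191780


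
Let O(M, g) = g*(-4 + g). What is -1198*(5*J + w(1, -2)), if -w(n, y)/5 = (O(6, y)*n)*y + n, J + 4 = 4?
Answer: -137770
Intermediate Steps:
J = 0 (J = -4 + 4 = 0)
w(n, y) = -5*n - 5*n*y**2*(-4 + y) (w(n, y) = -5*(((y*(-4 + y))*n)*y + n) = -5*((n*y*(-4 + y))*y + n) = -5*(n*y**2*(-4 + y) + n) = -5*(n + n*y**2*(-4 + y)) = -5*n - 5*n*y**2*(-4 + y))
-1198*(5*J + w(1, -2)) = -1198*(5*0 - 5*1*(1 + (-2)**2*(-4 - 2))) = -1198*(0 - 5*1*(1 + 4*(-6))) = -1198*(0 - 5*1*(1 - 24)) = -1198*(0 - 5*1*(-23)) = -1198*(0 + 115) = -1198*115 = -137770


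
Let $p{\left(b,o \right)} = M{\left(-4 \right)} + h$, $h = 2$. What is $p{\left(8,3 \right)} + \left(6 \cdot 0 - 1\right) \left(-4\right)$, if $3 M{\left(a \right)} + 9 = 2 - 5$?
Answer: $2$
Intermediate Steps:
$M{\left(a \right)} = -4$ ($M{\left(a \right)} = -3 + \frac{2 - 5}{3} = -3 + \frac{1}{3} \left(-3\right) = -3 - 1 = -4$)
$p{\left(b,o \right)} = -2$ ($p{\left(b,o \right)} = -4 + 2 = -2$)
$p{\left(8,3 \right)} + \left(6 \cdot 0 - 1\right) \left(-4\right) = -2 + \left(6 \cdot 0 - 1\right) \left(-4\right) = -2 + \left(0 - 1\right) \left(-4\right) = -2 - -4 = -2 + 4 = 2$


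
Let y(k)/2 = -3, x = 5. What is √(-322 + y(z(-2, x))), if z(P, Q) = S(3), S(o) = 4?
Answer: 2*I*√82 ≈ 18.111*I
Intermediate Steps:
z(P, Q) = 4
y(k) = -6 (y(k) = 2*(-3) = -6)
√(-322 + y(z(-2, x))) = √(-322 - 6) = √(-328) = 2*I*√82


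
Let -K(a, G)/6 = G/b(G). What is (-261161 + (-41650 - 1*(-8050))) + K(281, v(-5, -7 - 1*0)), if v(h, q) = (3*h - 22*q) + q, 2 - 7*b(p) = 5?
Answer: -292913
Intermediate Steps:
b(p) = -3/7 (b(p) = 2/7 - ⅐*5 = 2/7 - 5/7 = -3/7)
v(h, q) = -21*q + 3*h (v(h, q) = (-22*q + 3*h) + q = -21*q + 3*h)
K(a, G) = 14*G (K(a, G) = -6*G/(-3/7) = -6*G*(-7)/3 = -(-14)*G = 14*G)
(-261161 + (-41650 - 1*(-8050))) + K(281, v(-5, -7 - 1*0)) = (-261161 + (-41650 - 1*(-8050))) + 14*(-21*(-7 - 1*0) + 3*(-5)) = (-261161 + (-41650 + 8050)) + 14*(-21*(-7 + 0) - 15) = (-261161 - 33600) + 14*(-21*(-7) - 15) = -294761 + 14*(147 - 15) = -294761 + 14*132 = -294761 + 1848 = -292913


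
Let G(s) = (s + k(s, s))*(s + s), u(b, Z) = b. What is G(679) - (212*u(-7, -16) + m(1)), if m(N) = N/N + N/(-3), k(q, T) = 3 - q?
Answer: 16672/3 ≈ 5557.3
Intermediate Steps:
G(s) = 6*s (G(s) = (s + (3 - s))*(s + s) = 3*(2*s) = 6*s)
m(N) = 1 - N/3 (m(N) = 1 + N*(-⅓) = 1 - N/3)
G(679) - (212*u(-7, -16) + m(1)) = 6*679 - (212*(-7) + (1 - ⅓*1)) = 4074 - (-1484 + (1 - ⅓)) = 4074 - (-1484 + ⅔) = 4074 - 1*(-4450/3) = 4074 + 4450/3 = 16672/3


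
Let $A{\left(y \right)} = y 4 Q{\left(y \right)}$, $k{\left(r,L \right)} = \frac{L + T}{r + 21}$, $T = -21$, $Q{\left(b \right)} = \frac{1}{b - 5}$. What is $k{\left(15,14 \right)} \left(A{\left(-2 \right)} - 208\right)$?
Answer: $\frac{362}{9} \approx 40.222$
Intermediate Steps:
$Q{\left(b \right)} = \frac{1}{-5 + b}$
$k{\left(r,L \right)} = \frac{-21 + L}{21 + r}$ ($k{\left(r,L \right)} = \frac{L - 21}{r + 21} = \frac{-21 + L}{21 + r}$)
$A{\left(y \right)} = \frac{4 y}{-5 + y}$ ($A{\left(y \right)} = \frac{y 4}{-5 + y} = \frac{4 y}{-5 + y}$)
$k{\left(15,14 \right)} \left(A{\left(-2 \right)} - 208\right) = \frac{-21 + 14}{21 + 15} \left(4 \left(-2\right) \frac{1}{-5 - 2} - 208\right) = \frac{1}{36} \left(-7\right) \left(4 \left(-2\right) \frac{1}{-7} - 208\right) = \frac{1}{36} \left(-7\right) \left(4 \left(-2\right) \left(- \frac{1}{7}\right) - 208\right) = - \frac{7 \left(\frac{8}{7} - 208\right)}{36} = \left(- \frac{7}{36}\right) \left(- \frac{1448}{7}\right) = \frac{362}{9}$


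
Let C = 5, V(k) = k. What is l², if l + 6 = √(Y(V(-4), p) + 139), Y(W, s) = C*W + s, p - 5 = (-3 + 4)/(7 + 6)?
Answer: (78 - √20969)²/169 ≈ 26.409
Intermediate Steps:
p = 66/13 (p = 5 + (-3 + 4)/(7 + 6) = 5 + 1/13 = 66/13 ≈ 5.0769)
Y(W, s) = s + 5*W (Y(W, s) = 5*W + s = s + 5*W)
l = -6 + √20969/13 (l = -6 + √((66/13 + 5*(-4)) + 139) = -6 + √((66/13 - 20) + 139) = -6 + √(-194/13 + 139) = -6 + √(1613/13) = -6 + √20969/13 ≈ 5.1390)
l² = (-6 + √20969/13)²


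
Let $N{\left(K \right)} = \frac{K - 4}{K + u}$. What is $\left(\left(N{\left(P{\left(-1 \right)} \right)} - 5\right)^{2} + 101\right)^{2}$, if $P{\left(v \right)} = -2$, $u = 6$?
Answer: $\frac{328329}{16} \approx 20521.0$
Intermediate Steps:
$N{\left(K \right)} = \frac{-4 + K}{6 + K}$ ($N{\left(K \right)} = \frac{K - 4}{K + 6} = \frac{-4 + K}{6 + K}$)
$\left(\left(N{\left(P{\left(-1 \right)} \right)} - 5\right)^{2} + 101\right)^{2} = \left(\left(\frac{-4 - 2}{6 - 2} - 5\right)^{2} + 101\right)^{2} = \left(\left(\frac{1}{4} \left(-6\right) - 5\right)^{2} + 101\right)^{2} = \left(\left(- \frac{3}{2} - 5\right)^{2} + 101\right)^{2} = \left(\left(- \frac{13}{2}\right)^{2} + 101\right)^{2} = \left(\frac{169}{4} + 101\right)^{2} = \left(\frac{573}{4}\right)^{2} = \frac{328329}{16}$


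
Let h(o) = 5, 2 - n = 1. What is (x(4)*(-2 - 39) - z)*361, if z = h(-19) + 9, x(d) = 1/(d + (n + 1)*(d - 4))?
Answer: -35017/4 ≈ -8754.3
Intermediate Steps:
n = 1 (n = 2 - 1*1 = 2 - 1 = 1)
x(d) = 1/(-8 + 3*d) (x(d) = 1/(d + (1 + 1)*(d - 4)) = 1/(d + 2*(-4 + d)) = 1/(d + (-8 + 2*d)) = 1/(-8 + 3*d))
z = 14 (z = 5 + 9 = 14)
(x(4)*(-2 - 39) - z)*361 = ((-2 - 39)/(-8 + 3*4) - 1*14)*361 = (-41/(-8 + 12) - 14)*361 = (-41/4 - 14)*361 = -97/4*361 = -35017/4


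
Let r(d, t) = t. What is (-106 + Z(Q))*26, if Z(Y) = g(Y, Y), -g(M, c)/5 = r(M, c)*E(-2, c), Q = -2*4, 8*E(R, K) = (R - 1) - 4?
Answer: -3666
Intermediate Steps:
E(R, K) = -5/8 + R/8 (E(R, K) = ((R - 1) - 4)/8 = ((-1 + R) - 4)/8 = (-5 + R)/8 = -5/8 + R/8)
Q = -8
g(M, c) = 35*c/8 (g(M, c) = -5*c*(-5/8 + (⅛)*(-2)) = -5*c*(-5/8 - ¼) = -5*c*(-7)/8 = -(-35)*c/8 = 35*c/8)
Z(Y) = 35*Y/8
(-106 + Z(Q))*26 = (-106 + (35/8)*(-8))*26 = (-106 - 35)*26 = -141*26 = -3666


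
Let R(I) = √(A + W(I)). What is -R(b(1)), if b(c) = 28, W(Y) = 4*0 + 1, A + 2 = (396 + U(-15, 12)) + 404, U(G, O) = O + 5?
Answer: -4*√51 ≈ -28.566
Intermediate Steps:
U(G, O) = 5 + O
A = 815 (A = -2 + ((396 + (5 + 12)) + 404) = -2 + ((396 + 17) + 404) = -2 + (413 + 404) = -2 + 817 = 815)
W(Y) = 1 (W(Y) = 0 + 1 = 1)
R(I) = 4*√51 (R(I) = √(815 + 1) = √816 = 4*√51)
-R(b(1)) = -4*√51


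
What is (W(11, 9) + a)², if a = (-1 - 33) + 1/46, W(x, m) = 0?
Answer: 2442969/2116 ≈ 1154.5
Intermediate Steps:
a = -1563/46 (a = -34 + 1/46 = -1563/46 ≈ -33.978)
(W(11, 9) + a)² = (0 - 1563/46)² = (-1563/46)² = 2442969/2116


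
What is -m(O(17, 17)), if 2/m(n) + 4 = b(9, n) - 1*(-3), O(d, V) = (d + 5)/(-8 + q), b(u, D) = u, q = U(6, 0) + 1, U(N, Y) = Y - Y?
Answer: -1/4 ≈ -0.25000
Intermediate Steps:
U(N, Y) = 0
q = 1 (q = 0 + 1 = 1)
O(d, V) = -5/7 - d/7 (O(d, V) = (d + 5)/(-8 + 1) = (5 + d)/(-7) = (5 + d)*(-1/7) = -5/7 - d/7)
m(n) = 1/4 (m(n) = 2/(-4 + (9 - 1*(-3))) = 2/(-4 + (9 + 3)) = 2/(-4 + 12) = 2/8 = 2*(1/8) = 1/4)
-m(O(17, 17)) = -1*1/4 = -1/4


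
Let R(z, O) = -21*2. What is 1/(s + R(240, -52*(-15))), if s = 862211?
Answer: 1/862169 ≈ 1.1599e-6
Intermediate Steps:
R(z, O) = -42
1/(s + R(240, -52*(-15))) = 1/(862211 - 42) = 1/862169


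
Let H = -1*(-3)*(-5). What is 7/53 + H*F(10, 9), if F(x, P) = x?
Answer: -7943/53 ≈ -149.87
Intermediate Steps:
H = -15 (H = 3*(-5) = -15)
7/53 + H*F(10, 9) = 7/53 - 15*10 = 7*(1/53) - 150 = 7/53 - 150 = -7943/53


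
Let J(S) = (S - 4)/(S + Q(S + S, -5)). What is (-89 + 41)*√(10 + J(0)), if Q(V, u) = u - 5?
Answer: -96*√65/5 ≈ -154.80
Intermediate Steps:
Q(V, u) = -5 + u
J(S) = (-4 + S)/(-10 + S) (J(S) = (S - 4)/(S + (-5 - 5)) = (-4 + S)/(S - 10) = (-4 + S)/(-10 + S))
(-89 + 41)*√(10 + J(0)) = (-89 + 41)*√(10 + (-4 + 0)/(-10 + 0)) = -48*√(10 - 4/(-10)) = -48*√(10 - ⅒*(-4)) = -48*√(10 + ⅖) = -96*√65/5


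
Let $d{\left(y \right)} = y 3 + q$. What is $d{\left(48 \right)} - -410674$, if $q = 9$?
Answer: $410827$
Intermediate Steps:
$d{\left(y \right)} = 9 + 3 y$ ($d{\left(y \right)} = y 3 + 9 = 3 y + 9 = 9 + 3 y$)
$d{\left(48 \right)} - -410674 = \left(9 + 3 \cdot 48\right) - -410674 = \left(9 + 144\right) + 410674 = 153 + 410674 = 410827$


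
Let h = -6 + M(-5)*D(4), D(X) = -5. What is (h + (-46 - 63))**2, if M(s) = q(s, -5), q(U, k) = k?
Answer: 8100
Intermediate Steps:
M(s) = -5
h = 19 (h = -6 - 5*(-5) = -6 + 25 = 19)
(h + (-46 - 63))**2 = (19 + (-46 - 63))**2 = (19 - 109)**2 = (-90)**2 = 8100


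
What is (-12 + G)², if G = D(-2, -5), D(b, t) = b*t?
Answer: 4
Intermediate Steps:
G = 10 (G = -2*(-5) = 10)
(-12 + G)² = (-12 + 10)² = (-2)² = 4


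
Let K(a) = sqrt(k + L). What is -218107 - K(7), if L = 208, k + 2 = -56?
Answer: -218107 - 5*sqrt(6) ≈ -2.1812e+5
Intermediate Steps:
k = -58 (k = -2 - 56 = -58)
K(a) = 5*sqrt(6) (K(a) = sqrt(-58 + 208) = sqrt(150) = 5*sqrt(6))
-218107 - K(7) = -218107 - 5*sqrt(6)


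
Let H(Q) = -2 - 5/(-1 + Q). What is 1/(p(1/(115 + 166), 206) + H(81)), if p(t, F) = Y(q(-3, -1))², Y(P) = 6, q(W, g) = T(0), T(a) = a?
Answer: 16/543 ≈ 0.029466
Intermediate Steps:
q(W, g) = 0
p(t, F) = 36 (p(t, F) = 6² = 36)
1/(p(1/(115 + 166), 206) + H(81)) = 1/(36 + (-3 - 2*81)/(-1 + 81)) = 1/(36 + (-3 - 162)/80) = 1/(36 + (1/80)*(-165)) = 1/(36 - 33/16) = 1/(543/16) = 16/543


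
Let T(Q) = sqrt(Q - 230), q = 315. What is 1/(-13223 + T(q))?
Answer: -13223/174847644 - sqrt(85)/174847644 ≈ -7.5679e-5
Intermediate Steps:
T(Q) = sqrt(-230 + Q)
1/(-13223 + T(q)) = 1/(-13223 + sqrt(-230 + 315)) = 1/(-13223 + sqrt(85))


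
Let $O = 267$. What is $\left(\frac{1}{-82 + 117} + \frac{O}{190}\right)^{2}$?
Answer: $\frac{3636649}{1768900} \approx 2.0559$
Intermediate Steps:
$\left(\frac{1}{-82 + 117} + \frac{O}{190}\right)^{2} = \left(\frac{1}{-82 + 117} + \frac{267}{190}\right)^{2} = \left(\frac{1}{35} + 267 \cdot \frac{1}{190}\right)^{2} = \left(\frac{1}{35} + \frac{267}{190}\right)^{2} = \left(\frac{1907}{1330}\right)^{2} = \frac{3636649}{1768900}$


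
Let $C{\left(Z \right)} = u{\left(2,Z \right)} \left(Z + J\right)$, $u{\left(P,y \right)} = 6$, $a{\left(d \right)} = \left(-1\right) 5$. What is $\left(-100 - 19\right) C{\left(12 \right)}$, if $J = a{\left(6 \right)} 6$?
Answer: $12852$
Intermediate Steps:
$a{\left(d \right)} = -5$
$J = -30$ ($J = \left(-5\right) 6 = -30$)
$C{\left(Z \right)} = -180 + 6 Z$ ($C{\left(Z \right)} = 6 \left(Z - 30\right) = 6 \left(-30 + Z\right) = -180 + 6 Z$)
$\left(-100 - 19\right) C{\left(12 \right)} = \left(-100 - 19\right) \left(-180 + 6 \cdot 12\right) = - 119 \left(-180 + 72\right) = \left(-119\right) \left(-108\right) = 12852$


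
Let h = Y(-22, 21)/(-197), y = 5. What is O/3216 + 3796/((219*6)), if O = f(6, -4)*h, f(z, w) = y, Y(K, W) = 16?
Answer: 343159/118791 ≈ 2.8888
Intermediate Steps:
f(z, w) = 5
h = -16/197 (h = 16/(-197) = 16*(-1/197) = -16/197 ≈ -0.081218)
O = -80/197 (O = 5*(-16/197) = -80/197 ≈ -0.40609)
O/3216 + 3796/((219*6)) = -80/197/3216 + 3796/((219*6)) = -80/197*1/3216 + 3796/1314 = -5/39597 + 3796*(1/1314) = -5/39597 + 26/9 = 343159/118791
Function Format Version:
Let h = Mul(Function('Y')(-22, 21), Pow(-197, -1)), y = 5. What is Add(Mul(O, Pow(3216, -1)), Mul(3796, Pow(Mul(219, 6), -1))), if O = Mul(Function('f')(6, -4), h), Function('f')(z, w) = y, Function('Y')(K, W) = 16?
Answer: Rational(343159, 118791) ≈ 2.8888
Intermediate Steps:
Function('f')(z, w) = 5
h = Rational(-16, 197) (h = Mul(16, Pow(-197, -1)) = Mul(16, Rational(-1, 197)) = Rational(-16, 197) ≈ -0.081218)
O = Rational(-80, 197) (O = Mul(5, Rational(-16, 197)) = Rational(-80, 197) ≈ -0.40609)
Add(Mul(O, Pow(3216, -1)), Mul(3796, Pow(Mul(219, 6), -1))) = Add(Mul(Rational(-80, 197), Pow(3216, -1)), Mul(3796, Pow(Mul(219, 6), -1))) = Add(Mul(Rational(-80, 197), Rational(1, 3216)), Mul(3796, Pow(1314, -1))) = Add(Rational(-5, 39597), Mul(3796, Rational(1, 1314))) = Add(Rational(-5, 39597), Rational(26, 9)) = Rational(343159, 118791)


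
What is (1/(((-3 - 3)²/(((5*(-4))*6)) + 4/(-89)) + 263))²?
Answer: 792100/54645140169 ≈ 1.4495e-5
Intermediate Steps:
(1/(((-3 - 3)²/(((5*(-4))*6)) + 4/(-89)) + 263))² = (1/(((-6)²/((-20*6)) + 4*(-1/89)) + 263))² = (1/((36/(-120) - 4/89) + 263))² = (1/((36*(-1/120) - 4/89) + 263))² = (1/((-3/10 - 4/89) + 263))² = (1/(-307/890 + 263))² = (1/(233763/890))² = (890/233763)² = 792100/54645140169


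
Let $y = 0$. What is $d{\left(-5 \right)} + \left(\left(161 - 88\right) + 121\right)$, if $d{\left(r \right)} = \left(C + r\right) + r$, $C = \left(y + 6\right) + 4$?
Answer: $194$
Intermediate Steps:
$C = 10$ ($C = \left(0 + 6\right) + 4 = 6 + 4 = 10$)
$d{\left(r \right)} = 10 + 2 r$ ($d{\left(r \right)} = \left(10 + r\right) + r = 10 + 2 r$)
$d{\left(-5 \right)} + \left(\left(161 - 88\right) + 121\right) = \left(10 + 2 \left(-5\right)\right) + \left(\left(161 - 88\right) + 121\right) = \left(10 - 10\right) + \left(73 + 121\right) = 0 + 194 = 194$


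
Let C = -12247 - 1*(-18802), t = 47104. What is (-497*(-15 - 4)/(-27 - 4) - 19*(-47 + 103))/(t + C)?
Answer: -42427/1663429 ≈ -0.025506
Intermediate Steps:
C = 6555 (C = -12247 + 18802 = 6555)
(-497*(-15 - 4)/(-27 - 4) - 19*(-47 + 103))/(t + C) = (-497*(-15 - 4)/(-27 - 4) - 19*(-47 + 103))/(47104 + 6555) = (-(-9443)/(-31) - 19*56)/53659 = (-(-9443)*(-1)/31 - 1064)*(1/53659) = (-497*19/31 - 1064)*(1/53659) = (-9443/31 - 1064)*(1/53659) = -42427/31*1/53659 = -42427/1663429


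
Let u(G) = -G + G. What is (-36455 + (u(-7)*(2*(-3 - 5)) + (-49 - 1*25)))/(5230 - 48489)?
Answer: 36529/43259 ≈ 0.84443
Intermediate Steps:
u(G) = 0
(-36455 + (u(-7)*(2*(-3 - 5)) + (-49 - 1*25)))/(5230 - 48489) = (-36455 + (0*(2*(-3 - 5)) + (-49 - 1*25)))/(5230 - 48489) = (-36455 + (0*(2*(-8)) + (-49 - 25)))/(-43259) = (-36455 + (0*(-16) - 74))*(-1/43259) = (-36455 + (0 - 74))*(-1/43259) = (-36455 - 74)*(-1/43259) = -36529*(-1/43259) = 36529/43259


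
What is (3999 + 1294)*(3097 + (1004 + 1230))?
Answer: 28216983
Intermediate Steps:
(3999 + 1294)*(3097 + (1004 + 1230)) = 5293*(3097 + 2234) = 5293*5331 = 28216983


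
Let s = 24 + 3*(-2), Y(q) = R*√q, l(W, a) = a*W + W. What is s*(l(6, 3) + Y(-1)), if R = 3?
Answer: 432 + 54*I ≈ 432.0 + 54.0*I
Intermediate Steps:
l(W, a) = W + W*a (l(W, a) = W*a + W = W + W*a)
Y(q) = 3*√q
s = 18 (s = 24 - 6 = 18)
s*(l(6, 3) + Y(-1)) = 18*(6*(1 + 3) + 3*√(-1)) = 18*(6*4 + 3*I) = 18*(24 + 3*I) = 432 + 54*I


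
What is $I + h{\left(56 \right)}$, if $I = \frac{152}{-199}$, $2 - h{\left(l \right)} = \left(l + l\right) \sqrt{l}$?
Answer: $\frac{246}{199} - 224 \sqrt{14} \approx -836.9$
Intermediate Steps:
$h{\left(l \right)} = 2 - 2 l^{\frac{3}{2}}$ ($h{\left(l \right)} = 2 - \left(l + l\right) \sqrt{l} = 2 - 2 l \sqrt{l} = 2 - 2 l^{\frac{3}{2}}$)
$I = - \frac{152}{199}$ ($I = 152 \left(- \frac{1}{199}\right) = - \frac{152}{199} \approx -0.76382$)
$I + h{\left(56 \right)} = - \frac{152}{199} + \left(2 - 2 \cdot 56^{\frac{3}{2}}\right) = - \frac{152}{199} + \left(2 - 2 \cdot 112 \sqrt{14}\right) = - \frac{152}{199} + \left(2 - 224 \sqrt{14}\right) = \frac{246}{199} - 224 \sqrt{14}$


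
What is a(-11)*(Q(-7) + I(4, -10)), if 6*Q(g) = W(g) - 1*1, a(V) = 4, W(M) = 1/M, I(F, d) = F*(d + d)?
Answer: -6736/21 ≈ -320.76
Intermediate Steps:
I(F, d) = 2*F*d (I(F, d) = F*(2*d) = 2*F*d)
Q(g) = -⅙ + 1/(6*g) (Q(g) = (1/g - 1*1)/6 = (1/g - 1)/6 = (-1 + 1/g)/6 = -⅙ + 1/(6*g))
a(-11)*(Q(-7) + I(4, -10)) = 4*((⅙)*(1 - 1*(-7))/(-7) + 2*4*(-10)) = 4*((⅙)*(-⅐)*(1 + 7) - 80) = 4*((⅙)*(-⅐)*8 - 80) = 4*(-4/21 - 80) = 4*(-1684/21) = -6736/21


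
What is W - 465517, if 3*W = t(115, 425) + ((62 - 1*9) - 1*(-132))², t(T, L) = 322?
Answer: -1362004/3 ≈ -4.5400e+5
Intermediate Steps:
W = 34547/3 (W = (322 + ((62 - 1*9) - 1*(-132))²)/3 = (322 + ((62 - 9) + 132)²)/3 = (322 + (53 + 132)²)/3 = (322 + 185²)/3 = (322 + 34225)/3 = (⅓)*34547 = 34547/3 ≈ 11516.)
W - 465517 = 34547/3 - 465517 = -1362004/3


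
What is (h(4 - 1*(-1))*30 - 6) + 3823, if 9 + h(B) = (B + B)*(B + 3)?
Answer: 5947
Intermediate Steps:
h(B) = -9 + 2*B*(3 + B) (h(B) = -9 + (B + B)*(B + 3) = -9 + (2*B)*(3 + B) = -9 + 2*B*(3 + B))
(h(4 - 1*(-1))*30 - 6) + 3823 = ((-9 + 2*(4 - 1*(-1))**2 + 6*(4 - 1*(-1)))*30 - 6) + 3823 = ((-9 + 2*(4 + 1)**2 + 6*(4 + 1))*30 - 6) + 3823 = ((-9 + 2*5**2 + 6*5)*30 - 6) + 3823 = ((-9 + 2*25 + 30)*30 - 6) + 3823 = ((-9 + 50 + 30)*30 - 6) + 3823 = (71*30 - 6) + 3823 = (2130 - 6) + 3823 = 2124 + 3823 = 5947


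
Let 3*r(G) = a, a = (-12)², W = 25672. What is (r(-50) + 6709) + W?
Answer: 32429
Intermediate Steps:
a = 144
r(G) = 48 (r(G) = (⅓)*144 = 48)
(r(-50) + 6709) + W = (48 + 6709) + 25672 = 6757 + 25672 = 32429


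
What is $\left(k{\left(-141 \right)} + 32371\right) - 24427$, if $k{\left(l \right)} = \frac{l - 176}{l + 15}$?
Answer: $\frac{1001261}{126} \approx 7946.5$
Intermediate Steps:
$k{\left(l \right)} = \frac{-176 + l}{15 + l}$
$\left(k{\left(-141 \right)} + 32371\right) - 24427 = \left(\frac{-176 - 141}{15 - 141} + 32371\right) - 24427 = \left(\frac{1}{-126} \left(-317\right) + 32371\right) - 24427 = \left(\left(- \frac{1}{126}\right) \left(-317\right) + 32371\right) - 24427 = \left(\frac{317}{126} + 32371\right) - 24427 = \frac{4079063}{126} - 24427 = \frac{1001261}{126}$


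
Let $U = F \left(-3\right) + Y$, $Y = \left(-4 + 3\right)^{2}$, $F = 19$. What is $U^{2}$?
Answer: $3136$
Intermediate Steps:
$Y = 1$ ($Y = \left(-1\right)^{2} = 1$)
$U = -56$ ($U = 19 \left(-3\right) + 1 = -57 + 1 = -56$)
$U^{2} = \left(-56\right)^{2} = 3136$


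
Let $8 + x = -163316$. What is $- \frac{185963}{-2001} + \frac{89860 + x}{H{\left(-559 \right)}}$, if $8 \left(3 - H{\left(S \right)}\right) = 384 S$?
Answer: $\frac{1614438547}{17898945} \approx 90.197$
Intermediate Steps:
$x = -163324$ ($x = -8 - 163316 = -163324$)
$H{\left(S \right)} = 3 - 48 S$ ($H{\left(S \right)} = 3 - \frac{384 S}{8} = 3 - 48 S$)
$- \frac{185963}{-2001} + \frac{89860 + x}{H{\left(-559 \right)}} = - \frac{185963}{-2001} + \frac{89860 - 163324}{3 - -26832} = \left(-185963\right) \left(- \frac{1}{2001}\right) - \frac{73464}{3 + 26832} = \frac{185963}{2001} - \frac{73464}{26835} = \frac{185963}{2001} - \frac{24488}{8945} = \frac{1614438547}{17898945}$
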